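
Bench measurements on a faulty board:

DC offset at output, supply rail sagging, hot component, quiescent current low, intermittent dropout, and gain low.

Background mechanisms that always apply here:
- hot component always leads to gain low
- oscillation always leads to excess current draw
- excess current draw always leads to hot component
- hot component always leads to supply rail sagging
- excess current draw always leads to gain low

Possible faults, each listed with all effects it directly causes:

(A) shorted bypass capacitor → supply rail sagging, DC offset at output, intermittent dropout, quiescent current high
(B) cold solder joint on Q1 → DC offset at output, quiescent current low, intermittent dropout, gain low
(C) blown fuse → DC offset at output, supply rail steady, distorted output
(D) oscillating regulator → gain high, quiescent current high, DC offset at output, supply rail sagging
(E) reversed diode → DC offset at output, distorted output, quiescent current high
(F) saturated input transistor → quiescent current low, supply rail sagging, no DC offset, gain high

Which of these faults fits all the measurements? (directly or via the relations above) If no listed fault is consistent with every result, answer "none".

none

Per-candidate check:
(A) shorted bypass capacitor — DC offset at output yes; supply rail sagging yes; hot component NO; quiescent current low NO; intermittent dropout yes; gain low NO
(B) cold solder joint on Q1 — does not account for supply rail sagging, hot component
(C) blown fuse — fails on supply rail sagging, hot component, quiescent current low, intermittent dropout, gain low (predicts supply rail steady, not supply rail sagging)
(D) oscillating regulator — fails on hot component, quiescent current low, intermittent dropout, gain low (predicts quiescent current high, not quiescent current low; predicts gain high, not gain low)
(E) reversed diode — DC offset at output yes; supply rail sagging NO; hot component NO; quiescent current low NO; intermittent dropout NO; gain low NO
(F) saturated input transistor — DC offset at output NO; supply rail sagging yes; hot component NO; quiescent current low yes; intermittent dropout NO; gain low NO
No candidate is consistent with all observations.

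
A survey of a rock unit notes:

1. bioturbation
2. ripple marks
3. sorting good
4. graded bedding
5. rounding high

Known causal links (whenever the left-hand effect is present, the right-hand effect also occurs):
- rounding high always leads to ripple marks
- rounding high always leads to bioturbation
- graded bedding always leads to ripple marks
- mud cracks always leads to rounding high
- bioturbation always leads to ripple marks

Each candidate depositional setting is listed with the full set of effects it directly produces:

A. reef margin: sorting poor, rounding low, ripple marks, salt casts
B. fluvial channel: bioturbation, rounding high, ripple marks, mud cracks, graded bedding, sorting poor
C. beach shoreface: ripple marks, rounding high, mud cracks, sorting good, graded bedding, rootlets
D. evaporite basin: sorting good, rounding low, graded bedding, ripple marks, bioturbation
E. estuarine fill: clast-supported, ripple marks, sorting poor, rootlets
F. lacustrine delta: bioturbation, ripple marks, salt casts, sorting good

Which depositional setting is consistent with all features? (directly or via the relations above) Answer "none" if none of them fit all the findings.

For each candidate, compare predicted effects to what was observed:
(A) reef margin — fails on bioturbation, sorting good, graded bedding, rounding high (predicts sorting poor, not sorting good; predicts rounding low, not rounding high)
(B) fluvial channel — fails on sorting good (predicts sorting poor, not sorting good)
(C) beach shoreface — bioturbation yes (via rounding high → bioturbation); ripple marks yes; sorting good yes; graded bedding yes; rounding high yes
(D) evaporite basin — fails on rounding high (predicts rounding low, not rounding high)
(E) estuarine fill — fails on bioturbation, sorting good, graded bedding, rounding high (predicts sorting poor, not sorting good)
(F) lacustrine delta — bioturbation yes; ripple marks yes; sorting good yes; graded bedding NO; rounding high NO
Only (C) is consistent with every observation.

C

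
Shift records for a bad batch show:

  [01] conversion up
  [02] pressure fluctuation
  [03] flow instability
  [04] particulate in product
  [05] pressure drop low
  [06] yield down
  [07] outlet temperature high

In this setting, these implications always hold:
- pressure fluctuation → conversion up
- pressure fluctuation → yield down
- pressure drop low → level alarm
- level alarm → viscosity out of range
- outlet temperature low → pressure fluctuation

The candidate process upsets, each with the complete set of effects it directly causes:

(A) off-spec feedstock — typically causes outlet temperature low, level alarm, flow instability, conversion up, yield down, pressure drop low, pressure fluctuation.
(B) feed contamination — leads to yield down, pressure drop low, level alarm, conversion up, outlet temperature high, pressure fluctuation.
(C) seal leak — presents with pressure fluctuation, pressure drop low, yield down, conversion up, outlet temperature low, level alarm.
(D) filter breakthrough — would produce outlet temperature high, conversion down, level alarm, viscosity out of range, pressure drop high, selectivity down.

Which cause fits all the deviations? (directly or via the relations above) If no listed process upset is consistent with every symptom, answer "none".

none

Per-candidate check:
(A) off-spec feedstock — fails on particulate in product, outlet temperature high (predicts outlet temperature low, not outlet temperature high)
(B) feed contamination — does not account for flow instability, particulate in product
(C) seal leak — fails on flow instability, particulate in product, outlet temperature high (predicts outlet temperature low, not outlet temperature high)
(D) filter breakthrough — fails on conversion up, pressure fluctuation, flow instability, particulate in product, pressure drop low, yield down (predicts conversion down, not conversion up; predicts pressure drop high, not pressure drop low)
No candidate is consistent with all observations.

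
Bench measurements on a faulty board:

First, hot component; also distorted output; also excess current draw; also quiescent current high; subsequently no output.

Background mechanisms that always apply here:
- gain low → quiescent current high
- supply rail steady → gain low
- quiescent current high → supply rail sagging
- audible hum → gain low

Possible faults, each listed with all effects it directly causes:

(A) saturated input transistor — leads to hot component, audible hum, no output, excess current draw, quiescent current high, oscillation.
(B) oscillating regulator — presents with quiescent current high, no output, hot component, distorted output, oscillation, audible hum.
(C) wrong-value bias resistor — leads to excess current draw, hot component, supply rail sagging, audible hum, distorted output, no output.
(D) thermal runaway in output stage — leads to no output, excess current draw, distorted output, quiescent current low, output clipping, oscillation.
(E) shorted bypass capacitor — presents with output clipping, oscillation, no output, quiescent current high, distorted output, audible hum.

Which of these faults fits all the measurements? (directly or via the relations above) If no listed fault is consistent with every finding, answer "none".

Checking each candidate against the observations:
(A) saturated input transistor — hot component match; distorted output miss; excess current draw match; quiescent current high match; no output match
(B) oscillating regulator — hot component match; distorted output match; excess current draw miss; quiescent current high match; no output match
(C) wrong-value bias resistor — hot component match; distorted output match; excess current draw match; quiescent current high match (through audible hum → gain low → quiescent current high); no output match
(D) thermal runaway in output stage — hot component miss; distorted output match; excess current draw match; quiescent current high miss; no output match
(E) shorted bypass capacitor — hot component miss; distorted output match; excess current draw miss; quiescent current high match; no output match
Only (C) is consistent with every observation.

C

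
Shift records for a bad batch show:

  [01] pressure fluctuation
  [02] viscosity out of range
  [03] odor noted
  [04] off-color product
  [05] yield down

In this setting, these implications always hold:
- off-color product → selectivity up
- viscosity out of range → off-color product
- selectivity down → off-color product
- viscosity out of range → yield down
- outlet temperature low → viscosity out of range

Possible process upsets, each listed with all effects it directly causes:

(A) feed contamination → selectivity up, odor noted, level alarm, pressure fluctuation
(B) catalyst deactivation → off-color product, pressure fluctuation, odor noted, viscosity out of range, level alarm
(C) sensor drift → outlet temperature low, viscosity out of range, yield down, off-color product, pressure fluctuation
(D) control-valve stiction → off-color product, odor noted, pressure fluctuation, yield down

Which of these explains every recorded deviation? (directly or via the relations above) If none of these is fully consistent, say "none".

B

Testing each hypothesis:
(A) feed contamination — pressure fluctuation ✓; viscosity out of range ✗; odor noted ✓; off-color product ✗; yield down ✗
(B) catalyst deactivation — accounts for every observation (yield down through viscosity out of range → yield down)
(C) sensor drift — does not account for odor noted
(D) control-valve stiction — pressure fluctuation ✓; viscosity out of range ✗; odor noted ✓; off-color product ✓; yield down ✓
Only (B) is consistent with every observation.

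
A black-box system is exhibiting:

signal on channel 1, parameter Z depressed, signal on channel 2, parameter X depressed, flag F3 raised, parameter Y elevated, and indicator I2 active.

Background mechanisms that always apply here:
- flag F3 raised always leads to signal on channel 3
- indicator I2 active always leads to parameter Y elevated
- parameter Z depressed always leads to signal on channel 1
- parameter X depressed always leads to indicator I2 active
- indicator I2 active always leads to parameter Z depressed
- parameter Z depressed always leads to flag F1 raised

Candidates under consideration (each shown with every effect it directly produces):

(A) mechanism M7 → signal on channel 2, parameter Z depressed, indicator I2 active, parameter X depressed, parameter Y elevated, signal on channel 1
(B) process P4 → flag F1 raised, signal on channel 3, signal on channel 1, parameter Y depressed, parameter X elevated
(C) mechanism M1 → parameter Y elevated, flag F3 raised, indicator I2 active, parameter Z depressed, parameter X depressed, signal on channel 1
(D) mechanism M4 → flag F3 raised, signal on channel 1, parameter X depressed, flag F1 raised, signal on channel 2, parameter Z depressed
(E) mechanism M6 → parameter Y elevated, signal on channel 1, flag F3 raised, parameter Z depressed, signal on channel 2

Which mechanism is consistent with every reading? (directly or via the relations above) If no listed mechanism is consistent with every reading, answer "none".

D

Testing each hypothesis:
(A) mechanism M7 — signal on channel 1 ✓; parameter Z depressed ✓; signal on channel 2 ✓; parameter X depressed ✓; flag F3 raised ✗; parameter Y elevated ✓; indicator I2 active ✓
(B) process P4 — signal on channel 1 ✓; parameter Z depressed ✗; signal on channel 2 ✗; parameter X depressed ✗; flag F3 raised ✗; parameter Y elevated ✗; indicator I2 active ✗
(C) mechanism M1 — signal on channel 1 ✓; parameter Z depressed ✓; signal on channel 2 ✗; parameter X depressed ✓; flag F3 raised ✓; parameter Y elevated ✓; indicator I2 active ✓
(D) mechanism M4 — accounts for every observation (parameter Y elevated through parameter X depressed → indicator I2 active → parameter Y elevated)
(E) mechanism M6 — does not account for parameter X depressed, indicator I2 active
(D) alone accounts for all the evidence.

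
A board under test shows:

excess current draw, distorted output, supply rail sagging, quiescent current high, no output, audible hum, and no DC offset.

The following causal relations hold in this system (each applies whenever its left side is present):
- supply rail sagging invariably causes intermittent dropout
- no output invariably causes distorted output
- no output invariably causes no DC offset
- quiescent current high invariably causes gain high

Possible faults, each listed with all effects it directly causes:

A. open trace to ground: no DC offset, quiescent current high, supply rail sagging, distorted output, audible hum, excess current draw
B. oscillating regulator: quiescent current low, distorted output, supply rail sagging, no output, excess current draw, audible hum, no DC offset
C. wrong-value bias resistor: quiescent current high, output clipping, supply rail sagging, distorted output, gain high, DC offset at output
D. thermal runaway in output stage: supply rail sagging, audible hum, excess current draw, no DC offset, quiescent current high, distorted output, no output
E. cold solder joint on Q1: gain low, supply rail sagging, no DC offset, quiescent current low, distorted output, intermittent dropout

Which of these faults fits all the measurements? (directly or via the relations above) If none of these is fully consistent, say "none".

D

For each candidate, compare predicted effects to what was observed:
(A) open trace to ground — excess current draw yes; distorted output yes; supply rail sagging yes; quiescent current high yes; no output NO; audible hum yes; no DC offset yes
(B) oscillating regulator — excess current draw yes; distorted output yes; supply rail sagging yes; quiescent current high NO; no output yes; audible hum yes; no DC offset yes
(C) wrong-value bias resistor — excess current draw NO; distorted output yes; supply rail sagging yes; quiescent current high yes; no output NO; audible hum NO; no DC offset NO
(D) thermal runaway in output stage — excess current draw yes; distorted output yes; supply rail sagging yes; quiescent current high yes; no output yes; audible hum yes; no DC offset yes
(E) cold solder joint on Q1 — excess current draw NO; distorted output yes; supply rail sagging yes; quiescent current high NO; no output NO; audible hum NO; no DC offset yes
(D) alone accounts for all the evidence.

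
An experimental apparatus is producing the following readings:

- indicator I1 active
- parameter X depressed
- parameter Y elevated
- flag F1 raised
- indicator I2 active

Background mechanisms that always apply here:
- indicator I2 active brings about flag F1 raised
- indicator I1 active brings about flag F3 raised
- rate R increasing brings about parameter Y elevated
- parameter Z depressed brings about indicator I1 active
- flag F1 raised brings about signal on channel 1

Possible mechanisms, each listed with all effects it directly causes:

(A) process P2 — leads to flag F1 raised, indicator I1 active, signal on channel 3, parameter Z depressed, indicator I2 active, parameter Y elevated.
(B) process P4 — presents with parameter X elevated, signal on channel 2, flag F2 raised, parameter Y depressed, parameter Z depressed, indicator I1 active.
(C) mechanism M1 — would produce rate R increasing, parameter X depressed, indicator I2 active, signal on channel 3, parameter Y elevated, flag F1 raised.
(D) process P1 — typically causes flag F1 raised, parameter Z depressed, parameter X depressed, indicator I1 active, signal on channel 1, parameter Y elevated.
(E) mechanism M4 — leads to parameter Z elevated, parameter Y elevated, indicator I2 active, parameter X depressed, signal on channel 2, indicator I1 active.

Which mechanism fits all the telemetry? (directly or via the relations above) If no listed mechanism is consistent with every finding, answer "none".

E

Per-candidate check:
(A) process P2 — does not account for parameter X depressed
(B) process P4 — indicator I1 active +; parameter X depressed -; parameter Y elevated -; flag F1 raised -; indicator I2 active -
(C) mechanism M1 — indicator I1 active -; parameter X depressed +; parameter Y elevated +; flag F1 raised +; indicator I2 active +
(D) process P1 — indicator I1 active +; parameter X depressed +; parameter Y elevated +; flag F1 raised +; indicator I2 active -
(E) mechanism M4 — accounts for every observation (flag F1 raised via indicator I2 active → flag F1 raised)
(E) alone accounts for all the evidence.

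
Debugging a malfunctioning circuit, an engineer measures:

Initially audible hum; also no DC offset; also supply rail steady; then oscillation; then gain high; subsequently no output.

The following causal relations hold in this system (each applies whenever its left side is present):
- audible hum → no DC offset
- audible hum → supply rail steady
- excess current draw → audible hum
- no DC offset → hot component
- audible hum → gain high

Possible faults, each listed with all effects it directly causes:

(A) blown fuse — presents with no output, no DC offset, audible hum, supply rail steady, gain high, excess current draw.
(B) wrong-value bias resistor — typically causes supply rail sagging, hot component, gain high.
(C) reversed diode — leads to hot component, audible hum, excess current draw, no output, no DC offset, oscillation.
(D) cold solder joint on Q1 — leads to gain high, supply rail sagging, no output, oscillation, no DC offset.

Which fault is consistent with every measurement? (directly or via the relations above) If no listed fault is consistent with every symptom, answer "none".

C

Checking each candidate against the observations:
(A) blown fuse — audible hum yes; no DC offset yes; supply rail steady yes; oscillation NO; gain high yes; no output yes
(B) wrong-value bias resistor — audible hum NO; no DC offset NO; supply rail steady NO; oscillation NO; gain high yes; no output NO
(C) reversed diode — audible hum yes; no DC offset yes; supply rail steady yes (via audible hum → supply rail steady); oscillation yes; gain high yes (via audible hum → gain high); no output yes
(D) cold solder joint on Q1 — audible hum NO; no DC offset yes; supply rail steady NO; oscillation yes; gain high yes; no output yes
Only (C) is consistent with every observation.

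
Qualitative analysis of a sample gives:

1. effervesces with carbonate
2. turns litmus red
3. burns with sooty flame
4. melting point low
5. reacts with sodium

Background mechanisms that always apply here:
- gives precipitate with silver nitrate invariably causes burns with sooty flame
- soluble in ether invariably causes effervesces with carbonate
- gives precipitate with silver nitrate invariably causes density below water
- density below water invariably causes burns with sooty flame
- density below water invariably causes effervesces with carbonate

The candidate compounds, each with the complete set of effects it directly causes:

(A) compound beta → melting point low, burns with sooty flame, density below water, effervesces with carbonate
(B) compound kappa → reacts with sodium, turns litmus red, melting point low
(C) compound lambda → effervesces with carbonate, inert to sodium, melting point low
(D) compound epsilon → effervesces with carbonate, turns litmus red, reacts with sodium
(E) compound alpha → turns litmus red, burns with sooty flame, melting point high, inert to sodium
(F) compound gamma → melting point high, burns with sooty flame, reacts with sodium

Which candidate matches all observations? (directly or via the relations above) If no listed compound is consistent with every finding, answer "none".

none

For each candidate, compare predicted effects to what was observed:
(A) compound beta — does not account for turns litmus red, reacts with sodium
(B) compound kappa — does not account for effervesces with carbonate, burns with sooty flame
(C) compound lambda — effervesces with carbonate ✓; turns litmus red ✗; burns with sooty flame ✗; melting point low ✓; reacts with sodium ✗
(D) compound epsilon — does not account for burns with sooty flame, melting point low
(E) compound alpha — effervesces with carbonate ✗; turns litmus red ✓; burns with sooty flame ✓; melting point low ✗; reacts with sodium ✗
(F) compound gamma — effervesces with carbonate ✗; turns litmus red ✗; burns with sooty flame ✓; melting point low ✗; reacts with sodium ✓
Every candidate fails on at least one observation.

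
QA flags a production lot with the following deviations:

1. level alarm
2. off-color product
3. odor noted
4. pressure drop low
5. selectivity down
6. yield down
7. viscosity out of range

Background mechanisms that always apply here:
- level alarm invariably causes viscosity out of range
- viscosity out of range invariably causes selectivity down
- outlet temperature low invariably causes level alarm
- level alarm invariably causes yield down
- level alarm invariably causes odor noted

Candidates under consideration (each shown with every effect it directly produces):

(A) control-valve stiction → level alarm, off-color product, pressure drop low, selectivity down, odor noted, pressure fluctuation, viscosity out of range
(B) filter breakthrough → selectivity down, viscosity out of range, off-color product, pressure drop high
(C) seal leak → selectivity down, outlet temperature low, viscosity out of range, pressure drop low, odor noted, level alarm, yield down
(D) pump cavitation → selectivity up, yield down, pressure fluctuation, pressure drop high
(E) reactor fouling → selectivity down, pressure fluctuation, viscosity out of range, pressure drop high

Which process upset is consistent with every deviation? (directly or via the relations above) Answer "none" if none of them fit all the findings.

Testing each hypothesis:
(A) control-valve stiction — level alarm yes; off-color product yes; odor noted yes; pressure drop low yes; selectivity down yes; yield down yes (through level alarm → yield down); viscosity out of range yes
(B) filter breakthrough — level alarm NO; off-color product yes; odor noted NO; pressure drop low NO; selectivity down yes; yield down NO; viscosity out of range yes
(C) seal leak — level alarm yes; off-color product NO; odor noted yes; pressure drop low yes; selectivity down yes; yield down yes; viscosity out of range yes
(D) pump cavitation — fails on level alarm, off-color product, odor noted, pressure drop low, selectivity down, viscosity out of range (predicts pressure drop high, not pressure drop low; predicts selectivity up, not selectivity down)
(E) reactor fouling — level alarm NO; off-color product NO; odor noted NO; pressure drop low NO; selectivity down yes; yield down NO; viscosity out of range yes
(A) alone accounts for all the evidence.

A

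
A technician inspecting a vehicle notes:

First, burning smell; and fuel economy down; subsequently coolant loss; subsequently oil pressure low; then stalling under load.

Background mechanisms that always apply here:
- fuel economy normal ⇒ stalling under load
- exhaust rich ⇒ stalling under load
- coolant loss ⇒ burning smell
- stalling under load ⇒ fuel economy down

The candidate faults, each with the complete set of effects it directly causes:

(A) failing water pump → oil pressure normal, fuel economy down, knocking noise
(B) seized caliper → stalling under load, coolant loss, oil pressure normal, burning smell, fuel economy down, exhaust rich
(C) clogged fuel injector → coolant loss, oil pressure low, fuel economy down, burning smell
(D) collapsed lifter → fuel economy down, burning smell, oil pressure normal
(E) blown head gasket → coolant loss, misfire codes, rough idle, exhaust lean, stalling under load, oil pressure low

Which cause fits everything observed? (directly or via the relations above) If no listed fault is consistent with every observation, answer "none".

E

Per-candidate check:
(A) failing water pump — burning smell NO; fuel economy down yes; coolant loss NO; oil pressure low NO; stalling under load NO
(B) seized caliper — burning smell yes; fuel economy down yes; coolant loss yes; oil pressure low NO; stalling under load yes
(C) clogged fuel injector — does not account for stalling under load
(D) collapsed lifter — burning smell yes; fuel economy down yes; coolant loss NO; oil pressure low NO; stalling under load NO
(E) blown head gasket — burning smell yes (via coolant loss → burning smell); fuel economy down yes (via stalling under load → fuel economy down); coolant loss yes; oil pressure low yes; stalling under load yes
(E) is the only candidate with no mismatches.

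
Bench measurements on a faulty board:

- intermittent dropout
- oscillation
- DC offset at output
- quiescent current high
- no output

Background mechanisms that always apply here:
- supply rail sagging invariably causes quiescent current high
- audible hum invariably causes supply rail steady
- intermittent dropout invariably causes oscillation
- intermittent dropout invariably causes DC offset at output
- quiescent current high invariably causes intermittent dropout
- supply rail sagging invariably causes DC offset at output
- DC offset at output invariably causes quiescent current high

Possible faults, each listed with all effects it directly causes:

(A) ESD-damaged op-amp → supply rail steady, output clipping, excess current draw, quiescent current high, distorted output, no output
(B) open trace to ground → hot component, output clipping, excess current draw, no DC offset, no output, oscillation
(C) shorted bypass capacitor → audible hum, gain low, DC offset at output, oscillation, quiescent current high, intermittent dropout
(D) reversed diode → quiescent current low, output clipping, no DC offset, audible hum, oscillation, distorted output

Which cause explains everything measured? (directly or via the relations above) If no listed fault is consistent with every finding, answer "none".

A

Checking each candidate against the observations:
(A) ESD-damaged op-amp — intermittent dropout yes (by quiescent current high → intermittent dropout); oscillation yes (by quiescent current high → intermittent dropout → oscillation); DC offset at output yes (by quiescent current high → intermittent dropout → DC offset at output); quiescent current high yes; no output yes
(B) open trace to ground — intermittent dropout NO; oscillation yes; DC offset at output NO; quiescent current high NO; no output yes
(C) shorted bypass capacitor — does not account for no output
(D) reversed diode — fails on intermittent dropout, DC offset at output, quiescent current high, no output (predicts no DC offset, not DC offset at output; predicts quiescent current low, not quiescent current high)
Only (A) is consistent with every observation.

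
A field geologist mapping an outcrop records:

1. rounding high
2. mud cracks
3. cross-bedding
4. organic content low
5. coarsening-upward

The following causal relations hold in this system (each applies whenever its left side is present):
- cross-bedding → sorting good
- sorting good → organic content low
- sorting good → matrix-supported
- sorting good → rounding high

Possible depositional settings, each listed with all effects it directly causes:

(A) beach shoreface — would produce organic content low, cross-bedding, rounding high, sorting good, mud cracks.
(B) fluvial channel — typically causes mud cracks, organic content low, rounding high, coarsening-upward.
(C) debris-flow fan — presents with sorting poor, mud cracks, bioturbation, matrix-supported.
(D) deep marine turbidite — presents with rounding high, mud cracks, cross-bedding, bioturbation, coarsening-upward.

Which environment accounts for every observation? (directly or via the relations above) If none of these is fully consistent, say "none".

D

Per-candidate check:
(A) beach shoreface — does not account for coarsening-upward
(B) fluvial channel — rounding high ✓; mud cracks ✓; cross-bedding ✗; organic content low ✓; coarsening-upward ✓
(C) debris-flow fan — does not account for rounding high, cross-bedding, organic content low, coarsening-upward
(D) deep marine turbidite — rounding high ✓; mud cracks ✓; cross-bedding ✓; organic content low ✓ (via cross-bedding → sorting good → organic content low); coarsening-upward ✓
(D) is the only candidate with no mismatches.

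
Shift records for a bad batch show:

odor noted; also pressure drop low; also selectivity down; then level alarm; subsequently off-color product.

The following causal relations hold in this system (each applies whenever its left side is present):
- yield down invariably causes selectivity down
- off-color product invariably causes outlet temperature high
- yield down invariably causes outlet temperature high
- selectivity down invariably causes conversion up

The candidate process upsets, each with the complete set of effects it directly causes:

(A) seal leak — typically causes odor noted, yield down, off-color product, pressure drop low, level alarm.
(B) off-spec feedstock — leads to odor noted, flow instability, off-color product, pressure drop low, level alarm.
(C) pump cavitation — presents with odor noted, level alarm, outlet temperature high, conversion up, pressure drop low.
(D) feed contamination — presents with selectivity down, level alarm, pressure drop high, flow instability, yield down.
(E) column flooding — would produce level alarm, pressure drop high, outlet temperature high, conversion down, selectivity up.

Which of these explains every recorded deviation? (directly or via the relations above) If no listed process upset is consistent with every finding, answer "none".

Testing each hypothesis:
(A) seal leak — accounts for every observation (selectivity down via yield down → selectivity down)
(B) off-spec feedstock — does not account for selectivity down
(C) pump cavitation — does not account for selectivity down, off-color product
(D) feed contamination — fails on odor noted, pressure drop low, off-color product (predicts pressure drop high, not pressure drop low)
(E) column flooding — fails on odor noted, pressure drop low, selectivity down, off-color product (predicts pressure drop high, not pressure drop low; predicts selectivity up, not selectivity down)
Only (A) is consistent with every observation.

A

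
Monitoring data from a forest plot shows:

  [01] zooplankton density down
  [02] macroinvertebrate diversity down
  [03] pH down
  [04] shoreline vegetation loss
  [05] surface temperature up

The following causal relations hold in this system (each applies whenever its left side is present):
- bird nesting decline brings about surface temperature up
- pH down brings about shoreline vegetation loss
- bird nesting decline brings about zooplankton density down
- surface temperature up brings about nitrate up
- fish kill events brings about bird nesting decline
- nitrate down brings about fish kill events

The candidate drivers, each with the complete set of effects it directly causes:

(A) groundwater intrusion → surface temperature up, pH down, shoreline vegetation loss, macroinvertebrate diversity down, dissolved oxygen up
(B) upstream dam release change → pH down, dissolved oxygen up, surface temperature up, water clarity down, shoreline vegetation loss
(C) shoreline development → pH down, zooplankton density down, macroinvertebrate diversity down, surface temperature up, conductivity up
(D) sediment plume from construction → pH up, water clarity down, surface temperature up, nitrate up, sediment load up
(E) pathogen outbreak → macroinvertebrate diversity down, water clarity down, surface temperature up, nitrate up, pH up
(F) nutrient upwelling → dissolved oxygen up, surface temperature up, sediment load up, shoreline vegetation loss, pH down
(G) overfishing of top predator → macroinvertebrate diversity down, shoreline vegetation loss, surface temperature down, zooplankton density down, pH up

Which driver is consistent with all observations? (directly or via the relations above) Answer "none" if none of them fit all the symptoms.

Checking each candidate against the observations:
(A) groundwater intrusion — does not account for zooplankton density down
(B) upstream dam release change — zooplankton density down -; macroinvertebrate diversity down -; pH down +; shoreline vegetation loss +; surface temperature up +
(C) shoreline development — zooplankton density down +; macroinvertebrate diversity down +; pH down +; shoreline vegetation loss + (by pH down → shoreline vegetation loss); surface temperature up +
(D) sediment plume from construction — fails on zooplankton density down, macroinvertebrate diversity down, pH down, shoreline vegetation loss (predicts pH up, not pH down)
(E) pathogen outbreak — fails on zooplankton density down, pH down, shoreline vegetation loss (predicts pH up, not pH down)
(F) nutrient upwelling — zooplankton density down -; macroinvertebrate diversity down -; pH down +; shoreline vegetation loss +; surface temperature up +
(G) overfishing of top predator — zooplankton density down +; macroinvertebrate diversity down +; pH down -; shoreline vegetation loss +; surface temperature up -
(C) alone accounts for all the evidence.

C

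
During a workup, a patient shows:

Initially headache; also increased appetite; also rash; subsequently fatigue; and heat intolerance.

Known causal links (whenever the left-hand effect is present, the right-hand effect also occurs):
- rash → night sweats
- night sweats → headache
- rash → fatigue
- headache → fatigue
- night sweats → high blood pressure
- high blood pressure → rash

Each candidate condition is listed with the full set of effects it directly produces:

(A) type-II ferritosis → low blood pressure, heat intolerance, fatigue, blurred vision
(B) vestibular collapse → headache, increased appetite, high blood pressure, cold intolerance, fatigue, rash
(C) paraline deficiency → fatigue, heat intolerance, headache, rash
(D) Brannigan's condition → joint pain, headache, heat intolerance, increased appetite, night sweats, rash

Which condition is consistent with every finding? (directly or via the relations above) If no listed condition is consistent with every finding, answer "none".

Checking each candidate against the observations:
(A) type-II ferritosis — does not account for headache, increased appetite, rash
(B) vestibular collapse — headache yes; increased appetite yes; rash yes; fatigue yes; heat intolerance NO
(C) paraline deficiency — headache yes; increased appetite NO; rash yes; fatigue yes; heat intolerance yes
(D) Brannigan's condition — headache yes; increased appetite yes; rash yes; fatigue yes (via headache → fatigue); heat intolerance yes
(D) alone accounts for all the evidence.

D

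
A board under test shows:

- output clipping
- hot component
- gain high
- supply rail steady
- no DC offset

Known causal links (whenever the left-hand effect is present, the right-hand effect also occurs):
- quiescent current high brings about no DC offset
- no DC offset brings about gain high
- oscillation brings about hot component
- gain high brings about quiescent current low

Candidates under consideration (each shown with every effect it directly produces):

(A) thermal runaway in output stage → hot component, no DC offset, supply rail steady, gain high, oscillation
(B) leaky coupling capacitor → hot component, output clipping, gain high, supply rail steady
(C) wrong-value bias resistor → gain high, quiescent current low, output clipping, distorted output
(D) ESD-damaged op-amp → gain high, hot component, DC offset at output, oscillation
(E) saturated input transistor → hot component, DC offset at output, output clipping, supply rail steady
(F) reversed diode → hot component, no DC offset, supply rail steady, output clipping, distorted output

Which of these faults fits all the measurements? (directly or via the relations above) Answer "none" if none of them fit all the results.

F

Per-candidate check:
(A) thermal runaway in output stage — does not account for output clipping
(B) leaky coupling capacitor — output clipping +; hot component +; gain high +; supply rail steady +; no DC offset -
(C) wrong-value bias resistor — does not account for hot component, supply rail steady, no DC offset
(D) ESD-damaged op-amp — output clipping -; hot component +; gain high +; supply rail steady -; no DC offset -
(E) saturated input transistor — output clipping +; hot component +; gain high -; supply rail steady +; no DC offset -
(F) reversed diode — output clipping +; hot component +; gain high + (through no DC offset → gain high); supply rail steady +; no DC offset +
(F) is the only candidate with no mismatches.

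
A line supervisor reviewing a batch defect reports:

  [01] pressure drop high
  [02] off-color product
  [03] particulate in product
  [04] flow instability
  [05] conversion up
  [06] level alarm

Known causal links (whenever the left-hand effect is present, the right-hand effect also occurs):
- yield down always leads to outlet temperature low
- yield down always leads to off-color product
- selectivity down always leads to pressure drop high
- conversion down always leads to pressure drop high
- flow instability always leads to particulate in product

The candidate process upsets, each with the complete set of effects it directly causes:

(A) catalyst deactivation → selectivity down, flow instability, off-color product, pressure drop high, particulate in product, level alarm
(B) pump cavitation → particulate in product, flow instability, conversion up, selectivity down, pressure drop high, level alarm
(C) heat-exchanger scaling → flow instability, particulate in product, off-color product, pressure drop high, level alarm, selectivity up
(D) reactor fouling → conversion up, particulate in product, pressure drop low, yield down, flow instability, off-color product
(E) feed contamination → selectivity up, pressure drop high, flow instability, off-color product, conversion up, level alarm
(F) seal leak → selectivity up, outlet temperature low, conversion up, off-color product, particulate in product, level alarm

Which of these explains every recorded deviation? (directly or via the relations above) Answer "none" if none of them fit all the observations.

Checking each candidate against the observations:
(A) catalyst deactivation — pressure drop high +; off-color product +; particulate in product +; flow instability +; conversion up -; level alarm +
(B) pump cavitation — does not account for off-color product
(C) heat-exchanger scaling — does not account for conversion up
(D) reactor fouling — fails on pressure drop high, level alarm (predicts pressure drop low, not pressure drop high)
(E) feed contamination — accounts for every observation (particulate in product through flow instability → particulate in product)
(F) seal leak — does not account for pressure drop high, flow instability
(E) alone accounts for all the evidence.

E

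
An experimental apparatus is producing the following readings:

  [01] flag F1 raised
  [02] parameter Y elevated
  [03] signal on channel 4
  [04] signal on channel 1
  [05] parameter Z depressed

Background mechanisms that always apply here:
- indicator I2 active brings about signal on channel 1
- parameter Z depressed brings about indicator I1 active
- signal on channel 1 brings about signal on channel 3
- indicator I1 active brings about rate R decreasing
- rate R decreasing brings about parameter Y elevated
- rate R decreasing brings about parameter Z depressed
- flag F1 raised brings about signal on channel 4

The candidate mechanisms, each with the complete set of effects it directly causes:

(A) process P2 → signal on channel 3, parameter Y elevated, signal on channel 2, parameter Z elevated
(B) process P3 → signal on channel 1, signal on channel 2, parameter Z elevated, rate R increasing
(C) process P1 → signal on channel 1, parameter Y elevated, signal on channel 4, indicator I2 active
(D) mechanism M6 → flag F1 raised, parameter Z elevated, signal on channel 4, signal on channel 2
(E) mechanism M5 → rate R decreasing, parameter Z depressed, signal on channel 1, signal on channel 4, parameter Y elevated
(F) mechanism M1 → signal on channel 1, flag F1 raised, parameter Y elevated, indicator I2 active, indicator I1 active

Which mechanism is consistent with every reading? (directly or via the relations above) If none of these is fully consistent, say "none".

For each candidate, compare predicted effects to what was observed:
(A) process P2 — flag F1 raised NO; parameter Y elevated yes; signal on channel 4 NO; signal on channel 1 NO; parameter Z depressed NO
(B) process P3 — flag F1 raised NO; parameter Y elevated NO; signal on channel 4 NO; signal on channel 1 yes; parameter Z depressed NO
(C) process P1 — flag F1 raised NO; parameter Y elevated yes; signal on channel 4 yes; signal on channel 1 yes; parameter Z depressed NO
(D) mechanism M6 — fails on parameter Y elevated, signal on channel 1, parameter Z depressed (predicts parameter Z elevated, not parameter Z depressed)
(E) mechanism M5 — flag F1 raised NO; parameter Y elevated yes; signal on channel 4 yes; signal on channel 1 yes; parameter Z depressed yes
(F) mechanism M1 — flag F1 raised yes; parameter Y elevated yes; signal on channel 4 yes (through flag F1 raised → signal on channel 4); signal on channel 1 yes; parameter Z depressed yes (through indicator I1 active → rate R decreasing → parameter Z depressed)
(F) is the only candidate with no mismatches.

F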